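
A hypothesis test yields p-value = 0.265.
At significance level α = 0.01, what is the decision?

Compare p-value to α:
0.265 ≥ 0.01
Decision: fail to reject H₀

Answer: fail to reject H₀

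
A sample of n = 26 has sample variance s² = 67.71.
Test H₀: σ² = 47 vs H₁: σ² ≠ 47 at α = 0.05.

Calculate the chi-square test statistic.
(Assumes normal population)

df = n - 1 = 25
χ² = (n-1)s²/σ₀² = 25×67.71/47 = 36.0160
Critical values: χ²_{0.975,25} = 13.120, χ²_{0.025,25} = 40.646
Rejection region: χ² < 13.120 or χ² > 40.646
Decision: fail to reject H₀

Answer: χ² = 36.0160, fail to reject H₀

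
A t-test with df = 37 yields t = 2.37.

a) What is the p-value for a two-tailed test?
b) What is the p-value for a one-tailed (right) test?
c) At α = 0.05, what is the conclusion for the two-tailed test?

Using t-distribution with df = 37:
a) Two-tailed: p = 2×P(T > 2.37) = 0.0231
b) One-tailed: p = P(T > 2.37) = 0.0116
c) 0.0231 < 0.05, reject H₀

Answer: a) 0.0231, b) 0.0116, c) reject H₀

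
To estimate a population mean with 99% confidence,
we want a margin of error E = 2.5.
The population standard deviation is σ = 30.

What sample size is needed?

Answer: n = 956

Derivation:
z_0.005 = 2.576
n = (z×σ/E)² = (2.576×30/2.5)²
n = 955.5517
Round up: n = 956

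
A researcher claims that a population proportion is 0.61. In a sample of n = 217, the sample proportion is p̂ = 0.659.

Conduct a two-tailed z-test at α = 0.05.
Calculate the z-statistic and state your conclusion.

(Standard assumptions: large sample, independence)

H₀: p = 0.61, H₁: p ≠ 0.61
Standard error: SE = √(p₀(1-p₀)/n) = √(0.61×0.39/217) = 0.033111
z-statistic: z = (p̂ - p₀)/SE = (0.659 - 0.61)/0.033111 = 1.4799
Critical value: z_0.025 = ±1.960
p-value = 0.1389
Decision: fail to reject H₀ at α = 0.05

Answer: z = 1.4799, fail to reject H₀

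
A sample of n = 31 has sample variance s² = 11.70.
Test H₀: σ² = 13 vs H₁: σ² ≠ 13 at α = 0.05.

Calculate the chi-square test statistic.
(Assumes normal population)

Answer: χ² = 27.0000, fail to reject H₀

Derivation:
df = n - 1 = 30
χ² = (n-1)s²/σ₀² = 30×11.70/13 = 27.0000
Critical values: χ²_{0.975,30} = 16.791, χ²_{0.025,30} = 46.979
Rejection region: χ² < 16.791 or χ² > 46.979
Decision: fail to reject H₀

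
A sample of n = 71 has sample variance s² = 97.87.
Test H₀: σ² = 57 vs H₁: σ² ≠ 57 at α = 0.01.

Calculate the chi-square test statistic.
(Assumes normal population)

df = n - 1 = 70
χ² = (n-1)s²/σ₀² = 70×97.87/57 = 120.1912
Critical values: χ²_{0.995,70} = 43.275, χ²_{0.005,70} = 104.215
Rejection region: χ² < 43.275 or χ² > 104.215
Decision: reject H₀

Answer: χ² = 120.1912, reject H₀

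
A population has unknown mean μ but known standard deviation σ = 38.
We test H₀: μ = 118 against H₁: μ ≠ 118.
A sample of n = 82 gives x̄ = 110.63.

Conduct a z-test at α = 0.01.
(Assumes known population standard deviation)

Answer: z = -1.7563, fail to reject H₀

Derivation:
Standard error: SE = σ/√n = 38/√82 = 4.1964
z-statistic: z = (x̄ - μ₀)/SE = (110.63 - 118)/4.1964 = -1.7563
Critical value: ±2.576
p-value = 0.0790
Decision: fail to reject H₀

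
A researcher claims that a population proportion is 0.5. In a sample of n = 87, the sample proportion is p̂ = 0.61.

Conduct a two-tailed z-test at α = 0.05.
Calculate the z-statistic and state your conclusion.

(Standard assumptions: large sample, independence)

Answer: z = 2.0520, reject H₀

Derivation:
H₀: p = 0.5, H₁: p ≠ 0.5
Standard error: SE = √(p₀(1-p₀)/n) = √(0.5×0.5/87) = 0.053606
z-statistic: z = (p̂ - p₀)/SE = (0.61 - 0.5)/0.053606 = 2.0520
Critical value: z_0.025 = ±1.960
p-value = 0.0402
Decision: reject H₀ at α = 0.05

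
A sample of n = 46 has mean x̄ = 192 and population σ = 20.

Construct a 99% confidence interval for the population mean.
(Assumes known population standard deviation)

Answer: (184.4039, 199.5961)

Derivation:
Confidence level: 99%, α = 0.01
z_0.005 = 2.576
SE = σ/√n = 20/√46 = 2.9488
Margin of error = 2.576 × 2.9488 = 7.5961
CI: x̄ ± margin = 192 ± 7.5961
CI: (184.4039, 199.5961)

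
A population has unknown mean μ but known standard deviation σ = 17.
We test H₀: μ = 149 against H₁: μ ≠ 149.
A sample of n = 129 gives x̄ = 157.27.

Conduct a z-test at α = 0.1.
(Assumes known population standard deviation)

Answer: z = 5.5251, reject H₀

Derivation:
Standard error: SE = σ/√n = 17/√129 = 1.4968
z-statistic: z = (x̄ - μ₀)/SE = (157.27 - 149)/1.4968 = 5.5251
Critical value: ±1.645
p-value < 0.0001
Decision: reject H₀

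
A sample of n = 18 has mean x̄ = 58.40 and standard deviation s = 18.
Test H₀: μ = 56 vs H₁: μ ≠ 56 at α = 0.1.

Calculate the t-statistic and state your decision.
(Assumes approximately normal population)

Answer: t = 0.5657, fail to reject H₀

Derivation:
df = n - 1 = 17
SE = s/√n = 18/√18 = 4.2426
t = (x̄ - μ₀)/SE = (58.40 - 56)/4.2426 = 0.5657
Critical value: t_{0.05,17} = ±1.740
p-value ≈ 0.5790
Decision: fail to reject H₀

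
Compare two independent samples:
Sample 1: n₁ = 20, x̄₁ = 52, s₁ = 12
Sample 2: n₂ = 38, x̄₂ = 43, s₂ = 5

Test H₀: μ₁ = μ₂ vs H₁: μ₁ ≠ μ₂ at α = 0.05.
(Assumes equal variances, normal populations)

Pooled variance: s²_p = [19×12² + 37×5²]/(56) = 65.3750
s_p = 8.0855
SE = s_p×√(1/n₁ + 1/n₂) = 8.0855×√(1/20 + 1/38) = 2.2336
t = (x̄₁ - x̄₂)/SE = (52 - 43)/2.2336 = 4.0294
df = 56, t-critical = ±2.003
Decision: reject H₀

Answer: t = 4.0294, reject H₀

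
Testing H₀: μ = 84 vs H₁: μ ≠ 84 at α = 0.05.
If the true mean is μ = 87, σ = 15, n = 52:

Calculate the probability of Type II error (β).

Answer: β ≈ 0.6974

Derivation:
SE = σ/√n = 15/√52 = 2.0801
Critical values: μ₀ ± z_0.025×SE = 84 ± 1.960×2.0801
Acceptance region: (79.9230, 88.0770)
Under H₁ (μ = 87): z_high = (88.0770 - 87)/2.0801 = 0.5178, z_low = (79.9230 - 87)/2.0801 = -3.4022
β = P(not reject | H₁) = Φ(0.5178) - Φ(-3.4022) ≈ 0.6974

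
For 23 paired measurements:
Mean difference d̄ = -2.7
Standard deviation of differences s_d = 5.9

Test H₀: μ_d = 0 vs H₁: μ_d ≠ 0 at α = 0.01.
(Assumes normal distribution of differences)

df = n - 1 = 22
SE = s_d/√n = 5.9/√23 = 1.2302
t = d̄/SE = -2.7/1.2302 = -2.1948
Critical value: t_{0.005,22} = ±2.819
p-value ≈ 0.0390
Decision: fail to reject H₀

Answer: t = -2.1948, fail to reject H₀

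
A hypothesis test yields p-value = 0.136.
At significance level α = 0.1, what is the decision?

Compare p-value to α:
0.136 ≥ 0.1
Decision: fail to reject H₀

Answer: fail to reject H₀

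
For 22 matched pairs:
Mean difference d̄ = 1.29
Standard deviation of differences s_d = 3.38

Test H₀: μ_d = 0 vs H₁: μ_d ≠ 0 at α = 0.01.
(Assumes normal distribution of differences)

df = n - 1 = 21
SE = s_d/√n = 3.38/√22 = 0.7206
t = d̄/SE = 1.29/0.7206 = 1.7902
Critical value: t_{0.005,21} = ±2.831
p-value ≈ 0.0879
Decision: fail to reject H₀

Answer: t = 1.7902, fail to reject H₀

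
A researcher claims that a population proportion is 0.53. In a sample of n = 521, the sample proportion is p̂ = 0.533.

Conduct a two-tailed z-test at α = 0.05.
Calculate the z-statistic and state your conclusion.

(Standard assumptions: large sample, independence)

H₀: p = 0.53, H₁: p ≠ 0.53
Standard error: SE = √(p₀(1-p₀)/n) = √(0.53×0.47/521) = 0.021866
z-statistic: z = (p̂ - p₀)/SE = (0.533 - 0.53)/0.021866 = 0.1372
Critical value: z_0.025 = ±1.960
p-value = 0.8909
Decision: fail to reject H₀ at α = 0.05

Answer: z = 0.1372, fail to reject H₀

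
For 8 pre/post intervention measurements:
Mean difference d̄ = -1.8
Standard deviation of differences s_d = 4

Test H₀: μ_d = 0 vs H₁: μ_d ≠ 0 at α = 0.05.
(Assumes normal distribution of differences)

df = n - 1 = 7
SE = s_d/√n = 4/√8 = 1.4142
t = d̄/SE = -1.8/1.4142 = -1.2728
Critical value: t_{0.025,7} = ±2.365
p-value ≈ 0.2437
Decision: fail to reject H₀

Answer: t = -1.2728, fail to reject H₀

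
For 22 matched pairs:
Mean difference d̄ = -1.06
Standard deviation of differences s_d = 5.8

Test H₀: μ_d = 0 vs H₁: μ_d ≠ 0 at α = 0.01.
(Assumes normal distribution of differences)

Answer: t = -0.8572, fail to reject H₀

Derivation:
df = n - 1 = 21
SE = s_d/√n = 5.8/√22 = 1.2366
t = d̄/SE = -1.06/1.2366 = -0.8572
Critical value: t_{0.005,21} = ±2.831
p-value ≈ 0.4010
Decision: fail to reject H₀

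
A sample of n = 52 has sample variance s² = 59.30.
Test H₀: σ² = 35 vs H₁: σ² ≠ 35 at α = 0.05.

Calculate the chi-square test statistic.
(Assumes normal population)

df = n - 1 = 51
χ² = (n-1)s²/σ₀² = 51×59.30/35 = 86.4086
Critical values: χ²_{0.975,51} = 33.162, χ²_{0.025,51} = 72.616
Rejection region: χ² < 33.162 or χ² > 72.616
Decision: reject H₀

Answer: χ² = 86.4086, reject H₀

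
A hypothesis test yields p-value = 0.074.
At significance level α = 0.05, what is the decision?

Answer: fail to reject H₀

Derivation:
Compare p-value to α:
0.074 ≥ 0.05
Decision: fail to reject H₀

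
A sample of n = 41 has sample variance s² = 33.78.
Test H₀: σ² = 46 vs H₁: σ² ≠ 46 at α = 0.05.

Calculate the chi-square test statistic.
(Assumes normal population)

df = n - 1 = 40
χ² = (n-1)s²/σ₀² = 40×33.78/46 = 29.3739
Critical values: χ²_{0.975,40} = 24.433, χ²_{0.025,40} = 59.342
Rejection region: χ² < 24.433 or χ² > 59.342
Decision: fail to reject H₀

Answer: χ² = 29.3739, fail to reject H₀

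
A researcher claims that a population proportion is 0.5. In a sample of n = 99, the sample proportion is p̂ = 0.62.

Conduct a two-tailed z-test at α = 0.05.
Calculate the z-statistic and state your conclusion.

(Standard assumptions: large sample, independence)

Answer: z = 2.3880, reject H₀

Derivation:
H₀: p = 0.5, H₁: p ≠ 0.5
Standard error: SE = √(p₀(1-p₀)/n) = √(0.5×0.5/99) = 0.050252
z-statistic: z = (p̂ - p₀)/SE = (0.62 - 0.5)/0.050252 = 2.3880
Critical value: z_0.025 = ±1.960
p-value = 0.0169
Decision: reject H₀ at α = 0.05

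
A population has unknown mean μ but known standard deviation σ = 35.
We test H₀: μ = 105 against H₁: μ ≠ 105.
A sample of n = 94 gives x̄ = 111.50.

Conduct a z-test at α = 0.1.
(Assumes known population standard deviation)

Standard error: SE = σ/√n = 35/√94 = 3.6100
z-statistic: z = (x̄ - μ₀)/SE = (111.50 - 105)/3.6100 = 1.8006
Critical value: ±1.645
p-value = 0.0718
Decision: reject H₀

Answer: z = 1.8006, reject H₀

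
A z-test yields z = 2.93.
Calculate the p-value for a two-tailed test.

For z = 2.93:
p = 2×P(Z > |2.93|) = 2×(1 - Φ(2.93)) = 0.0034

Answer: p-value ≈ 0.0034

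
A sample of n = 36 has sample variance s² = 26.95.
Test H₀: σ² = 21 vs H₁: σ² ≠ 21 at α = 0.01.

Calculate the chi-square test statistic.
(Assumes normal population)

Answer: χ² = 44.9167, fail to reject H₀

Derivation:
df = n - 1 = 35
χ² = (n-1)s²/σ₀² = 35×26.95/21 = 44.9167
Critical values: χ²_{0.995,35} = 17.192, χ²_{0.005,35} = 60.275
Rejection region: χ² < 17.192 or χ² > 60.275
Decision: fail to reject H₀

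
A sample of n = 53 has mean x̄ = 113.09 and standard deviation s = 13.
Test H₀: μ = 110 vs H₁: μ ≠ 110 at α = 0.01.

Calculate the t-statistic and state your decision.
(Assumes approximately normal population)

df = n - 1 = 52
SE = s/√n = 13/√53 = 1.7857
t = (x̄ - μ₀)/SE = (113.09 - 110)/1.7857 = 1.7304
Critical value: t_{0.005,52} = ±2.674
p-value ≈ 0.0895
Decision: fail to reject H₀

Answer: t = 1.7304, fail to reject H₀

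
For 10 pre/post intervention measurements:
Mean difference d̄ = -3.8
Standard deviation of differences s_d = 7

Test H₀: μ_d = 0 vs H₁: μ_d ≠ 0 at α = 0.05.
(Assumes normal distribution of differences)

Answer: t = -1.7167, fail to reject H₀

Derivation:
df = n - 1 = 9
SE = s_d/√n = 7/√10 = 2.2136
t = d̄/SE = -3.8/2.2136 = -1.7167
Critical value: t_{0.025,9} = ±2.262
p-value ≈ 0.1202
Decision: fail to reject H₀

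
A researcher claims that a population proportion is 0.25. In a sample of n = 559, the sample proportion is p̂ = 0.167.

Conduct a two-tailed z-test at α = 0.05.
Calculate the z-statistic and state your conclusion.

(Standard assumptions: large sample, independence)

H₀: p = 0.25, H₁: p ≠ 0.25
Standard error: SE = √(p₀(1-p₀)/n) = √(0.25×0.75/559) = 0.018314
z-statistic: z = (p̂ - p₀)/SE = (0.167 - 0.25)/0.018314 = -4.5321
Critical value: z_0.025 = ±1.960
p-value < 0.0001
Decision: reject H₀ at α = 0.05

Answer: z = -4.5321, reject H₀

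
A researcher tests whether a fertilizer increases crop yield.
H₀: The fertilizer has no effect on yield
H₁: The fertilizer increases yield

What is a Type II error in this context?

Type I error (α): Rejecting H₀ when H₀ is true
Type II error (β): Failing to reject H₀ when H₁ is true

Answer: Failing to recommend an effective fertilizer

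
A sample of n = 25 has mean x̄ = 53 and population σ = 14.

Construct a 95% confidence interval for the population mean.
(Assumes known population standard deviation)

Confidence level: 95%, α = 0.05
z_0.025 = 1.960
SE = σ/√n = 14/√25 = 2.8000
Margin of error = 1.960 × 2.8000 = 5.4880
CI: x̄ ± margin = 53 ± 5.4880
CI: (47.5120, 58.4880)

Answer: (47.5120, 58.4880)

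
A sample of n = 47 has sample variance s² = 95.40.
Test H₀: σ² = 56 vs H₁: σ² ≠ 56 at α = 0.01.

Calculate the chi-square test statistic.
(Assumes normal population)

df = n - 1 = 46
χ² = (n-1)s²/σ₀² = 46×95.40/56 = 78.3643
Critical values: χ²_{0.995,46} = 25.041, χ²_{0.005,46} = 74.437
Rejection region: χ² < 25.041 or χ² > 74.437
Decision: reject H₀

Answer: χ² = 78.3643, reject H₀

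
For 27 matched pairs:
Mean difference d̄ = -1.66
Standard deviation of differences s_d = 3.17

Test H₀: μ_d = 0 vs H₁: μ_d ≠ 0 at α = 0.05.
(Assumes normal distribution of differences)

df = n - 1 = 26
SE = s_d/√n = 3.17/√27 = 0.6101
t = d̄/SE = -1.66/0.6101 = -2.7209
Critical value: t_{0.025,26} = ±2.056
p-value ≈ 0.0115
Decision: reject H₀

Answer: t = -2.7209, reject H₀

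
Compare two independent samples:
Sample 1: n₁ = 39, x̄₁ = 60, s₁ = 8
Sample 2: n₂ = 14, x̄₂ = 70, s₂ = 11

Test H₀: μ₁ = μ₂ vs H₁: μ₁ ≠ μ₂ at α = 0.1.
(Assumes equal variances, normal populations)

Answer: t = -3.6219, reject H₀

Derivation:
Pooled variance: s²_p = [38×8² + 13×11²]/(51) = 78.5294
s_p = 8.8617
SE = s_p×√(1/n₁ + 1/n₂) = 8.8617×√(1/39 + 1/14) = 2.7610
t = (x̄₁ - x̄₂)/SE = (60 - 70)/2.7610 = -3.6219
df = 51, t-critical = ±1.675
Decision: reject H₀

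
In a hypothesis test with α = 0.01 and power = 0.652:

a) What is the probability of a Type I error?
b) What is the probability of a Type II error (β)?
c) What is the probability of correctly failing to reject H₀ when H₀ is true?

a) Type I error probability = α = 0.01
b) Power = P(reject H₀ | H₁ true) = 1 - β = 0.652, so Type II error probability = β = 1 - Power = 0.348
c) P(fail to reject H₀ | H₀ true) = 1 - α = 0.99

Answer: a) 0.01, b) 0.348, c) 0.99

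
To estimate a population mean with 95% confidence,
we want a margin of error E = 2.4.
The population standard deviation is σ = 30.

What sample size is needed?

z_0.025 = 1.960
n = (z×σ/E)² = (1.960×30/2.4)²
n = 600.2500
Round up: n = 601

Answer: n = 601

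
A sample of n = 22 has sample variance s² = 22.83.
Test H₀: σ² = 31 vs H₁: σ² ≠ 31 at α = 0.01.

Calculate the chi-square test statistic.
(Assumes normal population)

Answer: χ² = 15.4655, fail to reject H₀

Derivation:
df = n - 1 = 21
χ² = (n-1)s²/σ₀² = 21×22.83/31 = 15.4655
Critical values: χ²_{0.995,21} = 8.034, χ²_{0.005,21} = 41.401
Rejection region: χ² < 8.034 or χ² > 41.401
Decision: fail to reject H₀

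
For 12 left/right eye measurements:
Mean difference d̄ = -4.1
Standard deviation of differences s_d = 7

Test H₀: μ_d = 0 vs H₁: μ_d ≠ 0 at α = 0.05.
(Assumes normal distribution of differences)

Answer: t = -2.0290, fail to reject H₀

Derivation:
df = n - 1 = 11
SE = s_d/√n = 7/√12 = 2.0207
t = d̄/SE = -4.1/2.0207 = -2.0290
Critical value: t_{0.025,11} = ±2.201
p-value ≈ 0.0674
Decision: fail to reject H₀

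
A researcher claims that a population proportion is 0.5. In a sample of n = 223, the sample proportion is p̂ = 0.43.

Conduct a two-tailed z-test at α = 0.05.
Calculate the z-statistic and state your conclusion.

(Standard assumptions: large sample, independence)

H₀: p = 0.5, H₁: p ≠ 0.5
Standard error: SE = √(p₀(1-p₀)/n) = √(0.5×0.5/223) = 0.033482
z-statistic: z = (p̂ - p₀)/SE = (0.43 - 0.5)/0.033482 = -2.0907
Critical value: z_0.025 = ±1.960
p-value = 0.0366
Decision: reject H₀ at α = 0.05

Answer: z = -2.0907, reject H₀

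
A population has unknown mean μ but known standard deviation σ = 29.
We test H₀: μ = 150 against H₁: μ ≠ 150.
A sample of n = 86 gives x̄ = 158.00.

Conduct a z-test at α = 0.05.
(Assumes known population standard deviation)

Standard error: SE = σ/√n = 29/√86 = 3.1272
z-statistic: z = (x̄ - μ₀)/SE = (158.00 - 150)/3.1272 = 2.5582
Critical value: ±1.960
p-value = 0.0105
Decision: reject H₀

Answer: z = 2.5582, reject H₀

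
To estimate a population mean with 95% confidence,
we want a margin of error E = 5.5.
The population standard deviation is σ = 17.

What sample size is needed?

z_0.025 = 1.960
n = (z×σ/E)² = (1.960×17/5.5)²
n = 36.7016
Round up: n = 37

Answer: n = 37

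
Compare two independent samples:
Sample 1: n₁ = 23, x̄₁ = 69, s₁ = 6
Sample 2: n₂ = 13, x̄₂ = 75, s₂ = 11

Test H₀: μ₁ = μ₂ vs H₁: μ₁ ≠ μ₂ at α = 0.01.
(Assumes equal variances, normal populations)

Pooled variance: s²_p = [22×6² + 12×11²]/(34) = 66.0000
s_p = 8.1240
SE = s_p×√(1/n₁ + 1/n₂) = 8.1240×√(1/23 + 1/13) = 2.8189
t = (x̄₁ - x̄₂)/SE = (69 - 75)/2.8189 = -2.1285
df = 34, t-critical = ±2.728
Decision: fail to reject H₀

Answer: t = -2.1285, fail to reject H₀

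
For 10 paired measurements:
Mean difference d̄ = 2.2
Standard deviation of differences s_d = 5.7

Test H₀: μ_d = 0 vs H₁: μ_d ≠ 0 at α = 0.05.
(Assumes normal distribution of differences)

df = n - 1 = 9
SE = s_d/√n = 5.7/√10 = 1.8025
t = d̄/SE = 2.2/1.8025 = 1.2205
Critical value: t_{0.025,9} = ±2.262
p-value ≈ 0.2533
Decision: fail to reject H₀

Answer: t = 1.2205, fail to reject H₀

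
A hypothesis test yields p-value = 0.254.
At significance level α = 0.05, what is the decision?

Answer: fail to reject H₀

Derivation:
Compare p-value to α:
0.254 ≥ 0.05
Decision: fail to reject H₀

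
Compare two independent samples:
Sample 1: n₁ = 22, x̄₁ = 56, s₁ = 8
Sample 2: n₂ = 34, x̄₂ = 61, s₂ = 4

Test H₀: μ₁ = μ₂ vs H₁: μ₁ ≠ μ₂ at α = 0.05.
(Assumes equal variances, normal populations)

Answer: t = -3.1037, reject H₀

Derivation:
Pooled variance: s²_p = [21×8² + 33×4²]/(54) = 34.6667
s_p = 5.8878
SE = s_p×√(1/n₁ + 1/n₂) = 5.8878×√(1/22 + 1/34) = 1.6110
t = (x̄₁ - x̄₂)/SE = (56 - 61)/1.6110 = -3.1037
df = 54, t-critical = ±2.005
Decision: reject H₀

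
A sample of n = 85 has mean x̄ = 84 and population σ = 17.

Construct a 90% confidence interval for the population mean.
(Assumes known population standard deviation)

Confidence level: 90%, α = 0.1
z_0.05 = 1.645
SE = σ/√n = 17/√85 = 1.8439
Margin of error = 1.645 × 1.8439 = 3.0332
CI: x̄ ± margin = 84 ± 3.0332
CI: (80.9668, 87.0332)

Answer: (80.9668, 87.0332)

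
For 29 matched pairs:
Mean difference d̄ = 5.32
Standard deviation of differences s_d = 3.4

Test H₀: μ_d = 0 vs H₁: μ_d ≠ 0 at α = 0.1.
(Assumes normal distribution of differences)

df = n - 1 = 28
SE = s_d/√n = 3.4/√29 = 0.6314
t = d̄/SE = 5.32/0.6314 = 8.4257
Critical value: t_{0.05,28} = ±1.701
p-value < 0.0001
Decision: reject H₀

Answer: t = 8.4257, reject H₀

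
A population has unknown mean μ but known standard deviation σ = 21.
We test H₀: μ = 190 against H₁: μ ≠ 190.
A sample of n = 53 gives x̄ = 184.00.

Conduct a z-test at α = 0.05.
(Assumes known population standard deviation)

Answer: z = -2.0800, reject H₀

Derivation:
Standard error: SE = σ/√n = 21/√53 = 2.8846
z-statistic: z = (x̄ - μ₀)/SE = (184.00 - 190)/2.8846 = -2.0800
Critical value: ±1.960
p-value = 0.0375
Decision: reject H₀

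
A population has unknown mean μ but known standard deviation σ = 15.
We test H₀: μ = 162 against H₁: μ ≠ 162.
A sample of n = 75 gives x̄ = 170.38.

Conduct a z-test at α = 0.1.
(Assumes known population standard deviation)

Answer: z = 4.8381, reject H₀

Derivation:
Standard error: SE = σ/√n = 15/√75 = 1.7321
z-statistic: z = (x̄ - μ₀)/SE = (170.38 - 162)/1.7321 = 4.8381
Critical value: ±1.645
p-value < 0.0001
Decision: reject H₀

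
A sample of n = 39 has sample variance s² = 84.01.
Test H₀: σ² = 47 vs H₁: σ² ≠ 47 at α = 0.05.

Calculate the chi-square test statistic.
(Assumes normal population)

Answer: χ² = 67.9230, reject H₀

Derivation:
df = n - 1 = 38
χ² = (n-1)s²/σ₀² = 38×84.01/47 = 67.9230
Critical values: χ²_{0.975,38} = 22.878, χ²_{0.025,38} = 56.896
Rejection region: χ² < 22.878 or χ² > 56.896
Decision: reject H₀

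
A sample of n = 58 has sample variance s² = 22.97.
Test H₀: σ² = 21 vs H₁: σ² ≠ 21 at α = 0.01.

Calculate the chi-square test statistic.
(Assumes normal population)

df = n - 1 = 57
χ² = (n-1)s²/σ₀² = 57×22.97/21 = 62.3471
Critical values: χ²_{0.995,57} = 33.248, χ²_{0.005,57} = 88.236
Rejection region: χ² < 33.248 or χ² > 88.236
Decision: fail to reject H₀

Answer: χ² = 62.3471, fail to reject H₀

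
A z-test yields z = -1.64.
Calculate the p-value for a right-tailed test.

Answer: p-value ≈ 0.9495

Derivation:
For z = -1.64:
p = P(Z > -1.64) = 1 - Φ(-1.64) = 0.9495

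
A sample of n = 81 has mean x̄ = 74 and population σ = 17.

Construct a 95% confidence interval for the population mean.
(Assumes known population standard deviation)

Answer: (70.2978, 77.7022)

Derivation:
Confidence level: 95%, α = 0.05
z_0.025 = 1.960
SE = σ/√n = 17/√81 = 1.8889
Margin of error = 1.960 × 1.8889 = 3.7022
CI: x̄ ± margin = 74 ± 3.7022
CI: (70.2978, 77.7022)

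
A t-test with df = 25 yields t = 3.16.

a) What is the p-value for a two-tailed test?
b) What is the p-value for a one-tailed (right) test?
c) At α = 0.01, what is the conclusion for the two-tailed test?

Using t-distribution with df = 25:
a) Two-tailed: p = 2×P(T > 3.16) = 0.0041
b) One-tailed: p = P(T > 3.16) = 0.0020
c) 0.0041 < 0.01, reject H₀

Answer: a) 0.0041, b) 0.0020, c) reject H₀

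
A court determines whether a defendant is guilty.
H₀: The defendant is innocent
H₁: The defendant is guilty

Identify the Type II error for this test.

Answer: Acquitting a guilty person

Derivation:
A Type I error (probability α) occurs when we reject a true H₀.
A Type II error (probability β) occurs when we fail to reject a false H₀.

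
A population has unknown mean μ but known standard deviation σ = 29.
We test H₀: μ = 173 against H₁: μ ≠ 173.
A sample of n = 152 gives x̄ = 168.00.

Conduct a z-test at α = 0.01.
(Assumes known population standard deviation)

Standard error: SE = σ/√n = 29/√152 = 2.3522
z-statistic: z = (x̄ - μ₀)/SE = (168.00 - 173)/2.3522 = -2.1257
Critical value: ±2.576
p-value = 0.0335
Decision: fail to reject H₀

Answer: z = -2.1257, fail to reject H₀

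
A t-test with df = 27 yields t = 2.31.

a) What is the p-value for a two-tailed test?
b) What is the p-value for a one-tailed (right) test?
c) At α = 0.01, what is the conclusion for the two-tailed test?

Using t-distribution with df = 27:
a) Two-tailed: p = 2×P(T > 2.31) = 0.0288
b) One-tailed: p = P(T > 2.31) = 0.0144
c) 0.0288 ≥ 0.01, fail to reject H₀

Answer: a) 0.0288, b) 0.0144, c) fail to reject H₀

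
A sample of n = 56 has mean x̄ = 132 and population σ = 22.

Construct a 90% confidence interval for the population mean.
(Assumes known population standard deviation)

Answer: (127.1639, 136.8361)

Derivation:
Confidence level: 90%, α = 0.1
z_0.05 = 1.645
SE = σ/√n = 22/√56 = 2.9399
Margin of error = 1.645 × 2.9399 = 4.8361
CI: x̄ ± margin = 132 ± 4.8361
CI: (127.1639, 136.8361)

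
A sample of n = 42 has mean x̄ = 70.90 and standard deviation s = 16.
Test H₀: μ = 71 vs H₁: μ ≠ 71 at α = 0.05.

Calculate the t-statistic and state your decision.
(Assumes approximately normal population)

Answer: t = -0.0405, fail to reject H₀

Derivation:
df = n - 1 = 41
SE = s/√n = 16/√42 = 2.4689
t = (x̄ - μ₀)/SE = (70.90 - 71)/2.4689 = -0.0405
Critical value: t_{0.025,41} = ±2.020
p-value ≈ 0.9679
Decision: fail to reject H₀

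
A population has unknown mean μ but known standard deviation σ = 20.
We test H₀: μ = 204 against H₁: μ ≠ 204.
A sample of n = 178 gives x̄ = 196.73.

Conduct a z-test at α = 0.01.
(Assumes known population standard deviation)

Answer: z = -4.8496, reject H₀

Derivation:
Standard error: SE = σ/√n = 20/√178 = 1.4991
z-statistic: z = (x̄ - μ₀)/SE = (196.73 - 204)/1.4991 = -4.8496
Critical value: ±2.576
p-value < 0.0001
Decision: reject H₀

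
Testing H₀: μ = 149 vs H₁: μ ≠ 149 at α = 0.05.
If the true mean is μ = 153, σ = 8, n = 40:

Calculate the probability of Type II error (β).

Answer: β ≈ 0.1146

Derivation:
SE = σ/√n = 8/√40 = 1.2649
Critical values: μ₀ ± z_0.025×SE = 149 ± 1.960×1.2649
Acceptance region: (146.5208, 151.4792)
Under H₁ (μ = 153): z_high = (151.4792 - 153)/1.2649 = -1.2023, z_low = (146.5208 - 153)/1.2649 = -5.1223
β = P(not reject | H₁) = Φ(-1.2023) - Φ(-5.1223) ≈ 0.1146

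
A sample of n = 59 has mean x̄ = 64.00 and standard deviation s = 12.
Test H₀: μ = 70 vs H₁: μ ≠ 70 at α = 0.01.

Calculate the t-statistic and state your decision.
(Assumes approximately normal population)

Answer: t = -3.8405, reject H₀

Derivation:
df = n - 1 = 58
SE = s/√n = 12/√59 = 1.5623
t = (x̄ - μ₀)/SE = (64.00 - 70)/1.5623 = -3.8405
Critical value: t_{0.005,58} = ±2.663
p-value ≈ 0.0003
Decision: reject H₀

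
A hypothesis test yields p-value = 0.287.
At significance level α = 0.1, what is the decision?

Answer: fail to reject H₀

Derivation:
Compare p-value to α:
0.287 ≥ 0.1
Decision: fail to reject H₀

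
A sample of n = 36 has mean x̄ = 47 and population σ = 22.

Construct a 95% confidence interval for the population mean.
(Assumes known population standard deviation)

Answer: (39.8133, 54.1867)

Derivation:
Confidence level: 95%, α = 0.05
z_0.025 = 1.960
SE = σ/√n = 22/√36 = 3.6667
Margin of error = 1.960 × 3.6667 = 7.1867
CI: x̄ ± margin = 47 ± 7.1867
CI: (39.8133, 54.1867)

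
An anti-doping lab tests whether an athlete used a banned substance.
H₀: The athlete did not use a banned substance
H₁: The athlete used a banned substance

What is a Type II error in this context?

Type I error: rejecting H₀ when it is actually true (false positive).
Type II error: failing to reject H₀ when H₁ is actually true (false negative).

Answer: Failing to detect doping in an athlete who used a banned substance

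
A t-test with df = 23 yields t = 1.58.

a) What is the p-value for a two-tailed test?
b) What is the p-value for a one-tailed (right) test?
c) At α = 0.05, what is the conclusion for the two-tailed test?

Answer: a) 0.1278, b) 0.0639, c) fail to reject H₀

Derivation:
Using t-distribution with df = 23:
a) Two-tailed: p = 2×P(T > 1.58) = 0.1278
b) One-tailed: p = P(T > 1.58) = 0.0639
c) 0.1278 ≥ 0.05, fail to reject H₀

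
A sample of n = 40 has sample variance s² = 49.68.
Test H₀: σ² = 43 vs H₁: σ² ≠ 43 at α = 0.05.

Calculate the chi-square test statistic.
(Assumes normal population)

df = n - 1 = 39
χ² = (n-1)s²/σ₀² = 39×49.68/43 = 45.0586
Critical values: χ²_{0.975,39} = 23.654, χ²_{0.025,39} = 58.120
Rejection region: χ² < 23.654 or χ² > 58.120
Decision: fail to reject H₀

Answer: χ² = 45.0586, fail to reject H₀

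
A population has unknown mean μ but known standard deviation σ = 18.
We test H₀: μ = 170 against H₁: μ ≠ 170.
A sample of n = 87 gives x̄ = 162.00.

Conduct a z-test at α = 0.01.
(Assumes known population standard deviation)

Standard error: SE = σ/√n = 18/√87 = 1.9298
z-statistic: z = (x̄ - μ₀)/SE = (162.00 - 170)/1.9298 = -4.1455
Critical value: ±2.576
p-value < 0.0001
Decision: reject H₀

Answer: z = -4.1455, reject H₀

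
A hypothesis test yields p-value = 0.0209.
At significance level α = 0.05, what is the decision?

Compare p-value to α:
0.0209 < 0.05
Decision: reject H₀

Answer: reject H₀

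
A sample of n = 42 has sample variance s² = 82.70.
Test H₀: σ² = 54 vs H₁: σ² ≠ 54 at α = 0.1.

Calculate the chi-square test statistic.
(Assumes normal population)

Answer: χ² = 62.7907, reject H₀

Derivation:
df = n - 1 = 41
χ² = (n-1)s²/σ₀² = 41×82.70/54 = 62.7907
Critical values: χ²_{0.95,41} = 27.326, χ²_{0.05,41} = 56.942
Rejection region: χ² < 27.326 or χ² > 56.942
Decision: reject H₀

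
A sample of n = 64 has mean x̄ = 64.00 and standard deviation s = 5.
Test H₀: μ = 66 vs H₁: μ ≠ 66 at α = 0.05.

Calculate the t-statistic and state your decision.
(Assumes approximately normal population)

Answer: t = -3.2000, reject H₀

Derivation:
df = n - 1 = 63
SE = s/√n = 5/√64 = 0.6250
t = (x̄ - μ₀)/SE = (64.00 - 66)/0.6250 = -3.2000
Critical value: t_{0.025,63} = ±1.998
p-value ≈ 0.0022
Decision: reject H₀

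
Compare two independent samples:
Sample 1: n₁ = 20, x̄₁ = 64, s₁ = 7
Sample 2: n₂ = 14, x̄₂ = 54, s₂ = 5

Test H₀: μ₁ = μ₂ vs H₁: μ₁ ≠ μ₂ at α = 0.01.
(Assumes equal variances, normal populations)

Pooled variance: s²_p = [19×7² + 13×5²]/(32) = 39.2500
s_p = 6.2650
SE = s_p×√(1/n₁ + 1/n₂) = 6.2650×√(1/20 + 1/14) = 2.1831
t = (x̄₁ - x̄₂)/SE = (64 - 54)/2.1831 = 4.5806
df = 32, t-critical = ±2.738
Decision: reject H₀

Answer: t = 4.5806, reject H₀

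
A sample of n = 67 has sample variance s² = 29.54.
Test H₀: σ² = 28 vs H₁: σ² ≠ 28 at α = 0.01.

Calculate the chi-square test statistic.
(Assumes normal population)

Answer: χ² = 69.6300, fail to reject H₀

Derivation:
df = n - 1 = 66
χ² = (n-1)s²/σ₀² = 66×29.54/28 = 69.6300
Critical values: χ²_{0.995,66} = 40.158, χ²_{0.005,66} = 99.330
Rejection region: χ² < 40.158 or χ² > 99.330
Decision: fail to reject H₀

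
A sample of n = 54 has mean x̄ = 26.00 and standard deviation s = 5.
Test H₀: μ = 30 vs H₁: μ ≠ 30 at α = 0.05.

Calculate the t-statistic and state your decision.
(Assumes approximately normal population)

Answer: t = -5.8789, reject H₀

Derivation:
df = n - 1 = 53
SE = s/√n = 5/√54 = 0.6804
t = (x̄ - μ₀)/SE = (26.00 - 30)/0.6804 = -5.8789
Critical value: t_{0.025,53} = ±2.006
p-value < 0.0001
Decision: reject H₀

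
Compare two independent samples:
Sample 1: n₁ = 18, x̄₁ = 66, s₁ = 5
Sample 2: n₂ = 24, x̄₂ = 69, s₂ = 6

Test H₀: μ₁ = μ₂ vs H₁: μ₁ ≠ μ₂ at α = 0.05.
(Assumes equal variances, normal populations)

Answer: t = -1.7191, fail to reject H₀

Derivation:
Pooled variance: s²_p = [17×5² + 23×6²]/(40) = 31.3250
s_p = 5.5969
SE = s_p×√(1/n₁ + 1/n₂) = 5.5969×√(1/18 + 1/24) = 1.7451
t = (x̄₁ - x̄₂)/SE = (66 - 69)/1.7451 = -1.7191
df = 40, t-critical = ±2.021
Decision: fail to reject H₀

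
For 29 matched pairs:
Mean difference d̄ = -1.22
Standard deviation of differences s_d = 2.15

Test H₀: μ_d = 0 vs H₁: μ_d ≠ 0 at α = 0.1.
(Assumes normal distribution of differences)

df = n - 1 = 28
SE = s_d/√n = 2.15/√29 = 0.3992
t = d̄/SE = -1.22/0.3992 = -3.0561
Critical value: t_{0.05,28} = ±1.701
p-value ≈ 0.0049
Decision: reject H₀

Answer: t = -3.0561, reject H₀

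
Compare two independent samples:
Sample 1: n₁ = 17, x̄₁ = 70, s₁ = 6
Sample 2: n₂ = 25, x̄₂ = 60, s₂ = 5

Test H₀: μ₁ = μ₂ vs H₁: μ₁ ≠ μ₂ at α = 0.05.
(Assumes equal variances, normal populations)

Answer: t = 5.8668, reject H₀

Derivation:
Pooled variance: s²_p = [16×6² + 24×5²]/(40) = 29.4000
s_p = 5.4222
SE = s_p×√(1/n₁ + 1/n₂) = 5.4222×√(1/17 + 1/25) = 1.7045
t = (x̄₁ - x̄₂)/SE = (70 - 60)/1.7045 = 5.8668
df = 40, t-critical = ±2.021
Decision: reject H₀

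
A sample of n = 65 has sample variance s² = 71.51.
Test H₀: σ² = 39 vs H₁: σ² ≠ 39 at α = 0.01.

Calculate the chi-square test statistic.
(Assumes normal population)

Answer: χ² = 117.3497, reject H₀

Derivation:
df = n - 1 = 64
χ² = (n-1)s²/σ₀² = 64×71.51/39 = 117.3497
Critical values: χ²_{0.995,64} = 38.610, χ²_{0.005,64} = 96.878
Rejection region: χ² < 38.610 or χ² > 96.878
Decision: reject H₀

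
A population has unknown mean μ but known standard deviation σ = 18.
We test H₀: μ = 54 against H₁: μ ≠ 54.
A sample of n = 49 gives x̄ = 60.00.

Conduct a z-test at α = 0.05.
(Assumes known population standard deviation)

Answer: z = 2.3334, reject H₀

Derivation:
Standard error: SE = σ/√n = 18/√49 = 2.5714
z-statistic: z = (x̄ - μ₀)/SE = (60.00 - 54)/2.5714 = 2.3334
Critical value: ±1.960
p-value = 0.0196
Decision: reject H₀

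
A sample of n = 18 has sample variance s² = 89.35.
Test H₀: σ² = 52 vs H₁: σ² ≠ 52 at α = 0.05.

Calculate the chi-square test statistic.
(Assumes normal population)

Answer: χ² = 29.2106, fail to reject H₀

Derivation:
df = n - 1 = 17
χ² = (n-1)s²/σ₀² = 17×89.35/52 = 29.2106
Critical values: χ²_{0.975,17} = 7.564, χ²_{0.025,17} = 30.191
Rejection region: χ² < 7.564 or χ² > 30.191
Decision: fail to reject H₀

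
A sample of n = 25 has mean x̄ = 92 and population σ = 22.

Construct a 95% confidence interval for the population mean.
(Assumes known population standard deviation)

Answer: (83.3760, 100.6240)

Derivation:
Confidence level: 95%, α = 0.05
z_0.025 = 1.960
SE = σ/√n = 22/√25 = 4.4000
Margin of error = 1.960 × 4.4000 = 8.6240
CI: x̄ ± margin = 92 ± 8.6240
CI: (83.3760, 100.6240)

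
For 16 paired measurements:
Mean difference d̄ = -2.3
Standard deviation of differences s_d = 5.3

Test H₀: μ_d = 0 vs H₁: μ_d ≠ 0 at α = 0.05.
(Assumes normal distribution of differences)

Answer: t = -1.7358, fail to reject H₀

Derivation:
df = n - 1 = 15
SE = s_d/√n = 5.3/√16 = 1.3250
t = d̄/SE = -2.3/1.3250 = -1.7358
Critical value: t_{0.025,15} = ±2.131
p-value ≈ 0.1031
Decision: fail to reject H₀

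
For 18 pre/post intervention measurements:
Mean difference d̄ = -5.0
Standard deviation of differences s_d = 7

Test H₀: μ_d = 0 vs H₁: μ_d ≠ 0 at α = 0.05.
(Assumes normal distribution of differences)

Answer: t = -3.0305, reject H₀

Derivation:
df = n - 1 = 17
SE = s_d/√n = 7/√18 = 1.6499
t = d̄/SE = -5.0/1.6499 = -3.0305
Critical value: t_{0.025,17} = ±2.110
p-value ≈ 0.0075
Decision: reject H₀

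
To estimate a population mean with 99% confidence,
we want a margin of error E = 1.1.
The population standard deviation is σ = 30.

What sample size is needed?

Answer: n = 4936

Derivation:
z_0.005 = 2.576
n = (z×σ/E)² = (2.576×30/1.1)²
n = 4935.7012
Round up: n = 4936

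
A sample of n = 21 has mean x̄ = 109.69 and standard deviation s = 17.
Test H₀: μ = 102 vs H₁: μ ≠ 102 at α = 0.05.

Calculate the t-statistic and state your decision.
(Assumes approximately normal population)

Answer: t = 2.0729, fail to reject H₀

Derivation:
df = n - 1 = 20
SE = s/√n = 17/√21 = 3.7097
t = (x̄ - μ₀)/SE = (109.69 - 102)/3.7097 = 2.0729
Critical value: t_{0.025,20} = ±2.086
p-value ≈ 0.0513
Decision: fail to reject H₀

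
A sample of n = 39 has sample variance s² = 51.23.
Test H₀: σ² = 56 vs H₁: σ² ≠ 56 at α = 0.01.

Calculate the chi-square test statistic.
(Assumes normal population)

Answer: χ² = 34.7632, fail to reject H₀

Derivation:
df = n - 1 = 38
χ² = (n-1)s²/σ₀² = 38×51.23/56 = 34.7632
Critical values: χ²_{0.995,38} = 19.289, χ²_{0.005,38} = 64.181
Rejection region: χ² < 19.289 or χ² > 64.181
Decision: fail to reject H₀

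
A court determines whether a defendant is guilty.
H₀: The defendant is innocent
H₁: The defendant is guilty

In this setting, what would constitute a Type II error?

Type I error: rejecting H₀ when it is actually true (false positive).
Type II error: failing to reject H₀ when H₁ is actually true (false negative).

Answer: Acquitting a guilty person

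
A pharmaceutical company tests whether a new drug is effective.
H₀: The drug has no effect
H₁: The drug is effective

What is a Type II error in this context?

Answer: Failing to detect the drug's effect when it actually works

Derivation:
Type I error (α): Rejecting H₀ when H₀ is true
Type II error (β): Failing to reject H₀ when H₁ is true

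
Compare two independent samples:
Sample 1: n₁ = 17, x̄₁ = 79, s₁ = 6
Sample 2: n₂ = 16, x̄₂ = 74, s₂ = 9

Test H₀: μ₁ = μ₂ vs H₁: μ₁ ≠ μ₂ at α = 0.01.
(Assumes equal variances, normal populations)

Answer: t = 1.8886, fail to reject H₀

Derivation:
Pooled variance: s²_p = [16×6² + 15×9²]/(31) = 57.7742
s_p = 7.6009
SE = s_p×√(1/n₁ + 1/n₂) = 7.6009×√(1/17 + 1/16) = 2.6475
t = (x̄₁ - x̄₂)/SE = (79 - 74)/2.6475 = 1.8886
df = 31, t-critical = ±2.744
Decision: fail to reject H₀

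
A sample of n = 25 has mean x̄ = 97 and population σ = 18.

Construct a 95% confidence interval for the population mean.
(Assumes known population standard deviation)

Confidence level: 95%, α = 0.05
z_0.025 = 1.960
SE = σ/√n = 18/√25 = 3.6000
Margin of error = 1.960 × 3.6000 = 7.0560
CI: x̄ ± margin = 97 ± 7.0560
CI: (89.9440, 104.0560)

Answer: (89.9440, 104.0560)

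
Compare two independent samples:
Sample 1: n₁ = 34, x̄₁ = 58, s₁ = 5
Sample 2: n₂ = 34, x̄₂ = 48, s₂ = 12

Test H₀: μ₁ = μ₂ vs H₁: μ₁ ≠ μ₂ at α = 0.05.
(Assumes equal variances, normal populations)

Pooled variance: s²_p = [33×5² + 33×12²]/(66) = 84.5000
s_p = 9.1924
SE = s_p×√(1/n₁ + 1/n₂) = 9.1924×√(1/34 + 1/34) = 2.2295
t = (x̄₁ - x̄₂)/SE = (58 - 48)/2.2295 = 4.4853
df = 66, t-critical = ±1.997
Decision: reject H₀

Answer: t = 4.4853, reject H₀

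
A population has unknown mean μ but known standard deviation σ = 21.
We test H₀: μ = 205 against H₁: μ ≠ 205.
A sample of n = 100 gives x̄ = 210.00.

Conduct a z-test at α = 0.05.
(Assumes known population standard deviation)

Standard error: SE = σ/√n = 21/√100 = 2.1000
z-statistic: z = (x̄ - μ₀)/SE = (210.00 - 205)/2.1000 = 2.3810
Critical value: ±1.960
p-value = 0.0173
Decision: reject H₀

Answer: z = 2.3810, reject H₀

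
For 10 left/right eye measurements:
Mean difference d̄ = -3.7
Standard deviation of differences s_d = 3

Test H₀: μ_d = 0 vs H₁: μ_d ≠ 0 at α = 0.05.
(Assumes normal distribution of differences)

df = n - 1 = 9
SE = s_d/√n = 3/√10 = 0.9487
t = d̄/SE = -3.7/0.9487 = -3.9001
Critical value: t_{0.025,9} = ±2.262
p-value ≈ 0.0036
Decision: reject H₀

Answer: t = -3.9001, reject H₀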